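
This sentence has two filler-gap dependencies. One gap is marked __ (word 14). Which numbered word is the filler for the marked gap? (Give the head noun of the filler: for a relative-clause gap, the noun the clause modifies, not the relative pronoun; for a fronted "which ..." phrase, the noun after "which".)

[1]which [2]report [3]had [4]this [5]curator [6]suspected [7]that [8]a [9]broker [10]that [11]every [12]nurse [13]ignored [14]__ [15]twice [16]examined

The marked gap is inside the relative clause, the direct object of "ignored".
Its filler is the head noun "broker" (via "that"), at word 9.
(The other dependency links word 2 to a gap after word 16.)

9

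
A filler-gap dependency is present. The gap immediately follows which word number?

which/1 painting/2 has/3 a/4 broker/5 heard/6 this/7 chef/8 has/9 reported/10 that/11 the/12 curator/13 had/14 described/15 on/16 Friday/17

The displaced element is "which painting" (word 2).
It is linked across 2 clause boundaries (Ø → that).
It functions as the direct object of "described", so the gap sits immediately after word 15 ("described").
Base order: A broker has heard this chef has reported that the curator had described which painting on Friday.

15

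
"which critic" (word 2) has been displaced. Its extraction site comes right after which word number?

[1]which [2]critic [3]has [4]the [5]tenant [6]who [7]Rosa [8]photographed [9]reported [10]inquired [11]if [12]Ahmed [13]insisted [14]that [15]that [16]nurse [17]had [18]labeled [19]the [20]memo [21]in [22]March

9

The displaced element is "which critic" (word 2).
It is linked across 1 clause boundary (Ø).
It functions as the subject of "inquired", so the gap sits immediately after word 9 ("reported").
Base order: The tenant who Rosa photographed has reported which critic inquired if Ahmed insisted that that nurse had labeled the memo in March.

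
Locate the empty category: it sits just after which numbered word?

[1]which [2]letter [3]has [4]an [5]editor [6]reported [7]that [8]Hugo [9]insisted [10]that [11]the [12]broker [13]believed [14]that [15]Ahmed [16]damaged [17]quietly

The displaced element is "which letter" (word 2).
It is linked across 3 clause boundaries (that → that → that).
It functions as the direct object of "damaged", so the gap sits immediately after word 16 ("damaged").
Base order: An editor has reported that Hugo insisted that the broker believed that Ahmed damaged which letter quietly.

16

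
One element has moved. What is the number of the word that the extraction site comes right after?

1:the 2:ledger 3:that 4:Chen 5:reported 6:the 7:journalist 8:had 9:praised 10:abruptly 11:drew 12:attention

The displaced element is "the ledger" (word 2).
It is linked across 1 clause boundary (Ø).
It functions as the direct object of "praised", so the gap sits immediately after word 9 ("praised").
Base order: Chen reported the journalist had praised the ledger abruptly.

9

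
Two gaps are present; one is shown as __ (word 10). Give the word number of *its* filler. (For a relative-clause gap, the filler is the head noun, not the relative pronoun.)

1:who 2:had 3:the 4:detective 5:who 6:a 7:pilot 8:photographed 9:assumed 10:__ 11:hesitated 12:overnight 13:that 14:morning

1

The marked gap is the subject of "hesitated".
Its filler is the fronted wh-phrase "who", at word 1.
(The other dependency links word 4 to a gap after word 8.)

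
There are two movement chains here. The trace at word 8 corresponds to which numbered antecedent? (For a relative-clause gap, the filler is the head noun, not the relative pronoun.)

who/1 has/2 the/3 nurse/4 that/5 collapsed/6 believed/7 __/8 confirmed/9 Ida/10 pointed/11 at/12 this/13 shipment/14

1

The marked gap is the subject of "confirmed".
Its filler is the fronted wh-phrase "who", at word 1.
(The other dependency links word 4 to a gap after word 5.)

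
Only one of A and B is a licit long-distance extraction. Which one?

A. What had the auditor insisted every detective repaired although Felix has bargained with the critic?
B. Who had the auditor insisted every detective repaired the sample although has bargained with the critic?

In B, the wh-phrase is extracted from inside an adjunct island (introduced by "although"), which blocks movement.
In A, the extraction path crosses only that-complement boundaries, which are transparent.
So A is grammatical.

A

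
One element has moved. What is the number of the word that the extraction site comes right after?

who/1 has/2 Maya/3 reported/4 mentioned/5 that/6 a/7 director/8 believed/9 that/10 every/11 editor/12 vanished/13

4

The displaced element is "who" (word 1).
It is linked across 1 clause boundary (Ø).
It functions as the subject of "mentioned", so the gap sits immediately after word 4 ("reported").
Base order: Maya has reported that who mentioned that a director believed that every editor vanished.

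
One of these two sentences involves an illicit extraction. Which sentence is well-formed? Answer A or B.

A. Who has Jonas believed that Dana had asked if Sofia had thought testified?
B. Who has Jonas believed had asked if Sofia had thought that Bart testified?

B

In A, the wh-phrase is extracted from inside a wh-island (introduced by "if"), which blocks movement.
In B, the extraction path crosses only that-complement boundaries, which are transparent.
So B is grammatical.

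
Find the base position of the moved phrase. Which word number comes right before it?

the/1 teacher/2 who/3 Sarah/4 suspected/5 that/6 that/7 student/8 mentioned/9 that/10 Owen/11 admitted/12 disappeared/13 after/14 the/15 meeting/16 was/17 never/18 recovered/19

The displaced element is "the teacher" (word 2).
It is linked across 3 clause boundaries (that → that → Ø).
It functions as the subject of "disappeared", so the gap sits immediately after word 12 ("admitted").
Base order: Sarah suspected that that student mentioned that Owen admitted the teacher disappeared after the meeting.

12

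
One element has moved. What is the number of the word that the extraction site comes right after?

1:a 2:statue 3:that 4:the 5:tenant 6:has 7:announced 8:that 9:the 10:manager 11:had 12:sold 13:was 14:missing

12

The displaced element is "a statue" (word 2).
It is linked across 1 clause boundary (that).
It functions as the direct object of "sold", so the gap sits immediately after word 12 ("sold").
Base order: The tenant has announced that the manager had sold a statue.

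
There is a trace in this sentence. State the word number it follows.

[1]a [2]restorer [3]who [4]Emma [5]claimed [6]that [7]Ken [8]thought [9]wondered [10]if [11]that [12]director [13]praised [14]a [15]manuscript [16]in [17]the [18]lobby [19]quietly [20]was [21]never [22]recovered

8

The displaced element is "a restorer" (word 2).
It is linked across 2 clause boundaries (that → Ø).
It functions as the subject of "wondered", so the gap sits immediately after word 8 ("thought").
Base order: Emma claimed that Ken thought that a restorer wondered if that director praised a manuscript in the lobby quietly.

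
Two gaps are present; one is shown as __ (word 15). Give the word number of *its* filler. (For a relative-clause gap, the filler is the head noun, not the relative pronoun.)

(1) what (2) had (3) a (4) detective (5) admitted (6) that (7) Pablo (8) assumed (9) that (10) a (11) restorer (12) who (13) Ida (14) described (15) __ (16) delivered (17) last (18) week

11

The marked gap is inside the relative clause, the direct object of "described".
Its filler is the head noun "restorer" (via "who"), at word 11.
(The other dependency links word 1 to a gap after word 16.)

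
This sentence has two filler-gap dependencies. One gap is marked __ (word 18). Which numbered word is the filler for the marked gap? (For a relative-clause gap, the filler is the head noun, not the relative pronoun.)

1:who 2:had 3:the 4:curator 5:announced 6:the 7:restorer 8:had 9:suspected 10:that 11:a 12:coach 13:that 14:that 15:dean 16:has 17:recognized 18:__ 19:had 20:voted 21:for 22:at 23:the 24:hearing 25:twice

12

The marked gap is inside the relative clause, the direct object of "recognized".
Its filler is the head noun "coach" (via "that"), at word 12.
(The other dependency links word 1 to a gap after word 21.)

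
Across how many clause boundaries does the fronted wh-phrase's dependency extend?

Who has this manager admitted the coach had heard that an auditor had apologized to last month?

"who" is extracted from the PP object of "apologized".
Boundaries crossed, outermost first: [Ø], [that] — 2 in total.

2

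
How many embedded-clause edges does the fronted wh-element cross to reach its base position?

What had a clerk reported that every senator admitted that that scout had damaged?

2

"what" is extracted from the object of "damaged".
Boundaries crossed, outermost first: [that], [that] — 2 in total.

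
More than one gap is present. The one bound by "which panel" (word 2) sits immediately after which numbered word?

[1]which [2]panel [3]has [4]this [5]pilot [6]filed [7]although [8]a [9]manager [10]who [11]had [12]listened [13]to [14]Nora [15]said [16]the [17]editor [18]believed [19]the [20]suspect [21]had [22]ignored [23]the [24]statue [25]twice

The displaced element is "which panel" (word 2).
It functions as the direct object of "filed", so the gap sits immediately after word 6 ("filed").
Base order: This pilot has filed which panel although a manager who had listened to Nora said the editor believed the suspect had ignored the statue twice.

6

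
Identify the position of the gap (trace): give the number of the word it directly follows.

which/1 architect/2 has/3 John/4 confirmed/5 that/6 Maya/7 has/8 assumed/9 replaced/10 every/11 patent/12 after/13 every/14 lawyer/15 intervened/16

9

The displaced element is "which architect" (word 2).
It is linked across 2 clause boundaries (that → Ø).
It functions as the subject of "replaced", so the gap sits immediately after word 9 ("assumed").
Base order: John has confirmed that Maya has assumed that which architect replaced every patent after every lawyer intervened.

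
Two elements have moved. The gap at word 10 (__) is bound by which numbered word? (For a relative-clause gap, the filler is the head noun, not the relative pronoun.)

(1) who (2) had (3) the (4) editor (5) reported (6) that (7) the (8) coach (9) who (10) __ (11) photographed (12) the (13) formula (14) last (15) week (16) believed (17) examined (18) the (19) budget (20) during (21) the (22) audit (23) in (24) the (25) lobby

The marked gap is inside the relative clause, the subject of "photographed".
Its filler is the head noun "coach" (via "who"), at word 8.
(The other dependency links word 1 to a gap after word 16.)

8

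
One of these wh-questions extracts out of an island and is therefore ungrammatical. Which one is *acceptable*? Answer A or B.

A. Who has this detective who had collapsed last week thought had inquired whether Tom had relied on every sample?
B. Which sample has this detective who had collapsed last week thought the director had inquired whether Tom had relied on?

In B, the wh-phrase is extracted from inside a wh-island (introduced by "whether"), which blocks movement.
In A, the extraction path crosses only that-complement boundaries, which are transparent.
So A is grammatical.

A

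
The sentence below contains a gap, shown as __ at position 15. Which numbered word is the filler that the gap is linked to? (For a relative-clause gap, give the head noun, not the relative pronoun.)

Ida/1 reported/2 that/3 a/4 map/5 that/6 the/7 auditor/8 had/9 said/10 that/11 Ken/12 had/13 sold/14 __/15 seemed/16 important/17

5

The gap at 15 is the object of "sold", inside a relative clause.
The relative pronoun is "that" (word 6); it is bound by the head noun immediately before it.
Its filler is the head noun "map", at word 5.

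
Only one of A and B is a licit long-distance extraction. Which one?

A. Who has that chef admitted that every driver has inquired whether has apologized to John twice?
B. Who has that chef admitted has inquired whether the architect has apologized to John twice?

In A, the wh-phrase is extracted from inside a wh-island (introduced by "whether"), which blocks movement.
In B, the extraction path crosses only that-complement boundaries, which are transparent.
So B is grammatical.

B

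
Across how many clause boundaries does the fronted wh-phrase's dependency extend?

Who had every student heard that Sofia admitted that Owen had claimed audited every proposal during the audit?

"who" is extracted from the subject of "audited".
Boundaries crossed, outermost first: [that], [that], [Ø] — 3 in total.

3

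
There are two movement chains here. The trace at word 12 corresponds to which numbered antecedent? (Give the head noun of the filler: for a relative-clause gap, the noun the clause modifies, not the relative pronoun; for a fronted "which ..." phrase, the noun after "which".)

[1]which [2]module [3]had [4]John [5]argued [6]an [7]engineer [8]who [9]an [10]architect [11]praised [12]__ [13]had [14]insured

The marked gap is inside the relative clause, the direct object of "praised".
Its filler is the head noun "engineer" (via "who"), at word 7.
(The other dependency links word 2 to a gap after word 14.)

7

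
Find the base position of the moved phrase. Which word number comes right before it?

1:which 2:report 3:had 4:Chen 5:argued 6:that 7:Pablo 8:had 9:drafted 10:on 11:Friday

The displaced element is "which report" (word 2).
It is linked across 1 clause boundary (that).
It functions as the direct object of "drafted", so the gap sits immediately after word 9 ("drafted").
Base order: Chen had argued that Pablo had drafted which report on Friday.

9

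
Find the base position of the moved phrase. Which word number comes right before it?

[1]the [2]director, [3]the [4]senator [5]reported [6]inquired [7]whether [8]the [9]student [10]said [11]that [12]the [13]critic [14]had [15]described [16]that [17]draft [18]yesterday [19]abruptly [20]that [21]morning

The displaced element is "the director" (word 2).
It is linked across 1 clause boundary (Ø).
It functions as the subject of "inquired", so the gap sits immediately after word 5 ("reported").
Base order: The senator reported that the director inquired whether the student said that the critic had described that draft yesterday abruptly that morning.

5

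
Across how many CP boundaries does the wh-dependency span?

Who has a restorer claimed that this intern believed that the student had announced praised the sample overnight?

"who" is extracted from the subject of "praised".
Boundaries crossed, outermost first: [that], [that], [Ø] — 3 in total.

3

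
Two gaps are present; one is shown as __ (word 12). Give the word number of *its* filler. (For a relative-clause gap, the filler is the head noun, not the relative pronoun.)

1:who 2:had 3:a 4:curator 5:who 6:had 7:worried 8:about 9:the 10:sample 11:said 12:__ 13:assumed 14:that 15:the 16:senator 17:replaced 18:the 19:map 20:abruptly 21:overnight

The marked gap is the subject of "assumed".
Its filler is the fronted wh-phrase "who", at word 1.
(The other dependency links word 4 to a gap after word 5.)

1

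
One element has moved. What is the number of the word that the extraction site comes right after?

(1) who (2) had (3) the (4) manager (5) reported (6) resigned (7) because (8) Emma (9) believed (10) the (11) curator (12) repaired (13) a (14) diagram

The displaced element is "who" (word 1).
It is linked across 1 clause boundary (Ø).
It functions as the subject of "resigned", so the gap sits immediately after word 5 ("reported").
Base order: The manager had reported that who resigned because Emma believed the curator repaired a diagram.

5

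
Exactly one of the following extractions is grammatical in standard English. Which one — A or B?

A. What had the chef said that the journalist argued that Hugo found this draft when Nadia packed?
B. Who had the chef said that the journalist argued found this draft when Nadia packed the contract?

In A, the wh-phrase is extracted from inside an adjunct island (introduced by "when"), which blocks movement.
In B, the extraction path crosses only that-complement boundaries, which are transparent.
So B is grammatical.

B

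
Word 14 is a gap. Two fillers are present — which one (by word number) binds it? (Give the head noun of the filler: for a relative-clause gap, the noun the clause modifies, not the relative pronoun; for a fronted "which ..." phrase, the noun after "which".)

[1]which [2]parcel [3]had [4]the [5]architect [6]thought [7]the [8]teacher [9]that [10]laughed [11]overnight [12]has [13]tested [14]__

The marked gap is the direct object of "tested".
Its filler is the fronted wh-phrase "which parcel", at word 2.
(The other dependency links word 8 to a gap after word 9.)

2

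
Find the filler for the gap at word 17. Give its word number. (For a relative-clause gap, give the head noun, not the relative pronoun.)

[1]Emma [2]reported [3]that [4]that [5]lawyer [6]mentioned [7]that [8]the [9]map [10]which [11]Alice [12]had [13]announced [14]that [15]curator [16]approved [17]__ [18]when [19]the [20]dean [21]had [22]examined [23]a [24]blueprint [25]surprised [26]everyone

9

The gap at 17 is the object of "approved", inside a relative clause.
The relative pronoun is "which" (word 10); it is bound by the head noun immediately before it.
Its filler is the head noun "map", at word 9.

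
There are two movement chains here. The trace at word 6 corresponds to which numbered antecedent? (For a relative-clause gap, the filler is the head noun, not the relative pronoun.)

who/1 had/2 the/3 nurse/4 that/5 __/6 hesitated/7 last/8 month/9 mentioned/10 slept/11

The marked gap is inside the relative clause, the subject of "hesitated".
Its filler is the head noun "nurse" (via "that"), at word 4.
(The other dependency links word 1 to a gap after word 10.)

4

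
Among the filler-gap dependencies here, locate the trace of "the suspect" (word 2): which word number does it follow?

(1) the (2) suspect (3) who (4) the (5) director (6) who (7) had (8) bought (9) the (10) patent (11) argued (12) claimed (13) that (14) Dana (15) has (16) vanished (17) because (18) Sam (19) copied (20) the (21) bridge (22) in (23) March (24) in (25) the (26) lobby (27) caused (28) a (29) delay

The displaced element is "the suspect" (word 2).
It is linked across 1 clause boundary (Ø).
It functions as the subject of "claimed", so the gap sits immediately after word 11 ("argued").
Base order: The director who had bought the patent argued that the suspect claimed that Dana has vanished because Sam copied the bridge in March in the lobby.

11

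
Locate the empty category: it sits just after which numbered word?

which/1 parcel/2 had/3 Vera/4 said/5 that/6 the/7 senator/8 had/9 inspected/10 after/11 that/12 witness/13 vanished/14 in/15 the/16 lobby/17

10

The displaced element is "which parcel" (word 2).
It is linked across 1 clause boundary (that).
It functions as the direct object of "inspected", so the gap sits immediately after word 10 ("inspected").
Base order: Vera had said that the senator had inspected which parcel after that witness vanished in the lobby.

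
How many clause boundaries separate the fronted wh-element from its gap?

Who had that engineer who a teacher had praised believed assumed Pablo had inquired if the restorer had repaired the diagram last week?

"who" is extracted from the subject of "assumed".
Boundaries crossed, outermost first: [Ø] — 1 in total.

1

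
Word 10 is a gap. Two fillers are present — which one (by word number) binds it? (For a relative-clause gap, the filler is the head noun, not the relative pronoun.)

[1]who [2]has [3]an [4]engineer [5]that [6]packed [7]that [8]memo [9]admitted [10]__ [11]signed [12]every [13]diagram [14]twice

The marked gap is the subject of "signed".
Its filler is the fronted wh-phrase "who", at word 1.
(The other dependency links word 4 to a gap after word 5.)

1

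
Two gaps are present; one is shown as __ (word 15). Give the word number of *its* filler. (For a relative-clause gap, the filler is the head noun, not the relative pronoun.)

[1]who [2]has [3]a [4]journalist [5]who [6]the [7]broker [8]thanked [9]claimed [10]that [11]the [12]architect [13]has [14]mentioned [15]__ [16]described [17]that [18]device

The marked gap is the subject of "described".
Its filler is the fronted wh-phrase "who", at word 1.
(The other dependency links word 4 to a gap after word 8.)

1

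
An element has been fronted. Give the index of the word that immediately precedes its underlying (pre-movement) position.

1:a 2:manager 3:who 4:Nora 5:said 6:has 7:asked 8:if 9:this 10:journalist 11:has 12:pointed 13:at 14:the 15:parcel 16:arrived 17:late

The displaced element is "a manager" (word 2).
It is linked across 1 clause boundary (Ø).
It functions as the subject of "asked", so the gap sits immediately after word 5 ("said").
Base order: Nora said a manager has asked if this journalist has pointed at the parcel.

5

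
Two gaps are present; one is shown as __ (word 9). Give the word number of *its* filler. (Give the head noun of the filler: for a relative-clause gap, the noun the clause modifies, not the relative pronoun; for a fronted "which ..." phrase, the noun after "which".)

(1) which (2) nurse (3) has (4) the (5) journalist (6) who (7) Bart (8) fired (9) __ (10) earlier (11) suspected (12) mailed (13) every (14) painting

5

The marked gap is inside the relative clause, the direct object of "fired".
Its filler is the head noun "journalist" (via "who"), at word 5.
(The other dependency links word 2 to a gap after word 11.)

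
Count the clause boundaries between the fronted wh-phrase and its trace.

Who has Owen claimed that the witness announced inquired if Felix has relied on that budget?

"who" is extracted from the subject of "inquired".
Boundaries crossed, outermost first: [that], [Ø] — 2 in total.

2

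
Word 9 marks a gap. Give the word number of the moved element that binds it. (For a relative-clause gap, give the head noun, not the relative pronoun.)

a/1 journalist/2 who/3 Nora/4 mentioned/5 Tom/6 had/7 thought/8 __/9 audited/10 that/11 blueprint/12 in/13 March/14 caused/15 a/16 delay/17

2

The gap at 9 is the subject of "audited", inside a relative clause.
The relative pronoun is "who" (word 3); it is bound by the head noun immediately before it.
Its filler is the head noun "journalist", at word 2.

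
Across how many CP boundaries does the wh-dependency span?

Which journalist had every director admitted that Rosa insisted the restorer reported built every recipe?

3

"which journalist" is extracted from the subject of "built".
Boundaries crossed, outermost first: [that], [Ø], [Ø] — 3 in total.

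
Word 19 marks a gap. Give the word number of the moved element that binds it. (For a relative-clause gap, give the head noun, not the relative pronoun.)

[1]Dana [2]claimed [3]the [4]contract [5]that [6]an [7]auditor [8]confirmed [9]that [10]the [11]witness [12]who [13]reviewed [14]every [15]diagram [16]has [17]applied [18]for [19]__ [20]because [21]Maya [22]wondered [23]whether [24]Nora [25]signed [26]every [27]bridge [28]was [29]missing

4

The gap at 19 is the prepositional object of "applied", inside a relative clause.
The relative pronoun is "that" (word 5); it is bound by the head noun immediately before it.
Its filler is the head noun "contract", at word 4.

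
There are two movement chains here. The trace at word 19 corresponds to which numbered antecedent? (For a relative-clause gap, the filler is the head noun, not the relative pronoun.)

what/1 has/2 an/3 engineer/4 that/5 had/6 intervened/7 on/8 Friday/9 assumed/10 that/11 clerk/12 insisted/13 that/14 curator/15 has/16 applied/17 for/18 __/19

The marked gap is the object of the preposition "for" of "applied".
Its filler is the fronted wh-phrase "what", at word 1.
(The other dependency links word 4 to a gap after word 5.)

1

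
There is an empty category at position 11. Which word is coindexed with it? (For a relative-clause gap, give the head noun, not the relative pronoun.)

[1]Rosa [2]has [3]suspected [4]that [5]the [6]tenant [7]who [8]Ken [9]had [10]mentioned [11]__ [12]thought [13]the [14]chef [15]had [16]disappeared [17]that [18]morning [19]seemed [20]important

6

The gap at 11 is the subject of "thought", inside a relative clause.
The relative pronoun is "who" (word 7); it is bound by the head noun immediately before it.
Its filler is the head noun "tenant", at word 6.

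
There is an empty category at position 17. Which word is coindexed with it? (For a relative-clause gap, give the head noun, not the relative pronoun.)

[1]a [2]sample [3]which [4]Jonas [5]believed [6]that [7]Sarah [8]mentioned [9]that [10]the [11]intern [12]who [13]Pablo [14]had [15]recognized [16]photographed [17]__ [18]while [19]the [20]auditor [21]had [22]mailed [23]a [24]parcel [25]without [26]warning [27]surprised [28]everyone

2

The gap at 17 is the object of "photographed", inside a relative clause.
The relative pronoun is "which" (word 3); it is bound by the head noun immediately before it.
Its filler is the head noun "sample", at word 2.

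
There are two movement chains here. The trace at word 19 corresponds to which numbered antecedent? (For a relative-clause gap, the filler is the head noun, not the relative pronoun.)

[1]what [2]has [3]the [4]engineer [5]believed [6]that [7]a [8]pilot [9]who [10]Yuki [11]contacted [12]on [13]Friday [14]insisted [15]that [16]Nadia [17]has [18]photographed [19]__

1

The marked gap is the direct object of "photographed".
Its filler is the fronted wh-phrase "what", at word 1.
(The other dependency links word 8 to a gap after word 11.)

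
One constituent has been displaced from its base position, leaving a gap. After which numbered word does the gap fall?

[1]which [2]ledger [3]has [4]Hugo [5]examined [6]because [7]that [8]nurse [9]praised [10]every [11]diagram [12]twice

The displaced element is "which ledger" (word 2).
It functions as the direct object of "examined", so the gap sits immediately after word 5 ("examined").
Base order: Hugo has examined which ledger because that nurse praised every diagram twice.

5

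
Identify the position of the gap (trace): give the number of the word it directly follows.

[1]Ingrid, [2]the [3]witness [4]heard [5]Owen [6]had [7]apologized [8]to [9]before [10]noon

8

The displaced element is "Ingrid" (word 1).
It is linked across 1 clause boundary (Ø).
It functions as the object of the preposition "to" of "apologized", so the gap sits immediately after word 8 ("to").
Base order: The witness heard Owen had apologized to Ingrid before noon.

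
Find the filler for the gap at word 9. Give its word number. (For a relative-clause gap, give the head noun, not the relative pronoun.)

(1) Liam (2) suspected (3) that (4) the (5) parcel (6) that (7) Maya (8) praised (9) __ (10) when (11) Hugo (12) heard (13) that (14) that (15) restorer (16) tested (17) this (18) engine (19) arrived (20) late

The gap at 9 is the object of "praised", inside a relative clause.
The relative pronoun is "that" (word 6); it is bound by the head noun immediately before it.
Its filler is the head noun "parcel", at word 5.

5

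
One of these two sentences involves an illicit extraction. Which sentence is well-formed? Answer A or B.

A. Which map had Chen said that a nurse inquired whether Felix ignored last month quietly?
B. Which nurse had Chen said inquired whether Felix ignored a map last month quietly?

In A, the wh-phrase is extracted from inside a wh-island (introduced by "whether"), which blocks movement.
In B, the extraction path crosses only that-complement boundaries, which are transparent.
So B is grammatical.

B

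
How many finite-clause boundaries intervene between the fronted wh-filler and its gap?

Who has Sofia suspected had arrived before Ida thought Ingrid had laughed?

1

"who" is extracted from the subject of "arrived".
Boundaries crossed, outermost first: [Ø] — 1 in total.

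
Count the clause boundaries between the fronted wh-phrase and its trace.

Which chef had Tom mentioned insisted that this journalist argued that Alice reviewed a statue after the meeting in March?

"which chef" is extracted from the subject of "insisted".
Boundaries crossed, outermost first: [Ø] — 1 in total.

1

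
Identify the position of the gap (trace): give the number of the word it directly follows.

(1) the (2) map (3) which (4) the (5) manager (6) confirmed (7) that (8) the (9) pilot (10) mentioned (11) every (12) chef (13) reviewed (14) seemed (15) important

13

The displaced element is "the map" (word 2).
It is linked across 2 clause boundaries (that → Ø).
It functions as the direct object of "reviewed", so the gap sits immediately after word 13 ("reviewed").
Base order: The manager confirmed that the pilot mentioned every chef reviewed the map.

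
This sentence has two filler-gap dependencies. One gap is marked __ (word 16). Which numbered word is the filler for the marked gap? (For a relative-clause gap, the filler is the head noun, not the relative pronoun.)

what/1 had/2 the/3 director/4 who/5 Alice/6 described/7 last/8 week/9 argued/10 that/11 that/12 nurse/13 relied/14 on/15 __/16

The marked gap is the object of the preposition "on" of "relied".
Its filler is the fronted wh-phrase "what", at word 1.
(The other dependency links word 4 to a gap after word 7.)

1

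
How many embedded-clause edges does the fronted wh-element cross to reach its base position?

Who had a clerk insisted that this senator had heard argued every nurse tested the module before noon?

2

"who" is extracted from the subject of "argued".
Boundaries crossed, outermost first: [that], [Ø] — 2 in total.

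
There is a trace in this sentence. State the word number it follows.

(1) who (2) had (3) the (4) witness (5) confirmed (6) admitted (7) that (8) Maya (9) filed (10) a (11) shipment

The displaced element is "who" (word 1).
It is linked across 1 clause boundary (Ø).
It functions as the subject of "admitted", so the gap sits immediately after word 5 ("confirmed").
Base order: The witness had confirmed that who admitted that Maya filed a shipment.

5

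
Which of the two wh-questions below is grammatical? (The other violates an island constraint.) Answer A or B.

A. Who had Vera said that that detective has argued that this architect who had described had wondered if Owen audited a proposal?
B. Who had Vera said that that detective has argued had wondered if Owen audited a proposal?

B

In A, the wh-phrase is extracted from inside a complex-NP island (relative clause) (introduced by "who"), which blocks movement.
In B, the extraction path crosses only that-complement boundaries, which are transparent.
So B is grammatical.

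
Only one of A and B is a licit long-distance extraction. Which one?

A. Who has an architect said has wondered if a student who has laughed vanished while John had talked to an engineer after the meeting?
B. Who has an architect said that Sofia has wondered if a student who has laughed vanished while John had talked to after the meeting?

A

In B, the wh-phrase is extracted from inside a wh-island (introduced by "if"), which blocks movement.
In A, the extraction path crosses only that-complement boundaries, which are transparent.
So A is grammatical.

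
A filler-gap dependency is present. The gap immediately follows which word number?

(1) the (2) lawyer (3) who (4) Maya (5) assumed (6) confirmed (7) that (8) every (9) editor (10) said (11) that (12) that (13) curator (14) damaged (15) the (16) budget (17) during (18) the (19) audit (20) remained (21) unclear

5

The displaced element is "the lawyer" (word 2).
It is linked across 1 clause boundary (Ø).
It functions as the subject of "confirmed", so the gap sits immediately after word 5 ("assumed").
Base order: Maya assumed that the lawyer confirmed that every editor said that that curator damaged the budget during the audit.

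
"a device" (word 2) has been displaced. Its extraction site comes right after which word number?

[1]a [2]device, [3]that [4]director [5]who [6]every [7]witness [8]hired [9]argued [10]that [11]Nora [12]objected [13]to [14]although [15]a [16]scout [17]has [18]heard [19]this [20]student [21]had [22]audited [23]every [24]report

13

The displaced element is "a device" (word 2).
It is linked across 1 clause boundary (that).
It functions as the object of the preposition "to" of "objected", so the gap sits immediately after word 13 ("to").
Base order: That director who every witness hired argued that Nora objected to a device although a scout has heard this student had audited every report.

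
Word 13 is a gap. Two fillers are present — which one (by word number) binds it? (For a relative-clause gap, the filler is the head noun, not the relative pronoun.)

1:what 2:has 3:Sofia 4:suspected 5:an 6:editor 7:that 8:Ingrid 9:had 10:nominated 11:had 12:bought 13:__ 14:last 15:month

1

The marked gap is the direct object of "bought".
Its filler is the fronted wh-phrase "what", at word 1.
(The other dependency links word 6 to a gap after word 10.)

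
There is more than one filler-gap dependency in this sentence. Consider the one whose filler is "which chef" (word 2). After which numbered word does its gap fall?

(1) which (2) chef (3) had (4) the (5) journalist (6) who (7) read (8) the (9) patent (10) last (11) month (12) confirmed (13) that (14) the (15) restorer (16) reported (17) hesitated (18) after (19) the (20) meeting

The displaced element is "which chef" (word 2).
It is linked across 2 clause boundaries (that → Ø).
It functions as the subject of "hesitated", so the gap sits immediately after word 16 ("reported").
Base order: The journalist who read the patent last month had confirmed that the restorer reported that which chef hesitated after the meeting.

16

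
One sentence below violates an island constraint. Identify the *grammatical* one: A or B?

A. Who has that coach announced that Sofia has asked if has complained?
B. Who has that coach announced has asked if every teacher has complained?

B

In A, the wh-phrase is extracted from inside a wh-island (introduced by "if"), which blocks movement.
In B, the extraction path crosses only that-complement boundaries, which are transparent.
So B is grammatical.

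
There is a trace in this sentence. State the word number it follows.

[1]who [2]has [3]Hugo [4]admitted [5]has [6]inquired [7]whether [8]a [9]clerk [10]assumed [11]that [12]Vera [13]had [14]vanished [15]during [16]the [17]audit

4

The displaced element is "who" (word 1).
It is linked across 1 clause boundary (Ø).
It functions as the subject of "inquired", so the gap sits immediately after word 4 ("admitted").
Base order: Hugo has admitted that who has inquired whether a clerk assumed that Vera had vanished during the audit.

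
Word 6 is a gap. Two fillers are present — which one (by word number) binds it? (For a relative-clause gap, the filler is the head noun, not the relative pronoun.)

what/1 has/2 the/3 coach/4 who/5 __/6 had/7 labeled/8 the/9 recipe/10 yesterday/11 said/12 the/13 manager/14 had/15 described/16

The marked gap is inside the relative clause, the subject of "labeled".
Its filler is the head noun "coach" (via "who"), at word 4.
(The other dependency links word 1 to a gap after word 16.)

4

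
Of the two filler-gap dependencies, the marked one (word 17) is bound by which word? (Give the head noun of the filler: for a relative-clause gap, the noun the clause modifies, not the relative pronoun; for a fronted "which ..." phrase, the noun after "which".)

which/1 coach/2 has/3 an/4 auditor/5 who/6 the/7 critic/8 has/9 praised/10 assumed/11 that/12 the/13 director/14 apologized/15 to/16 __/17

The marked gap is the object of the preposition "to" of "apologized".
Its filler is the fronted wh-phrase "which coach", at word 2.
(The other dependency links word 5 to a gap after word 10.)

2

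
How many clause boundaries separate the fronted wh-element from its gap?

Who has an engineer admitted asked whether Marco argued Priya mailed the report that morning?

"who" is extracted from the subject of "asked".
Boundaries crossed, outermost first: [Ø] — 1 in total.

1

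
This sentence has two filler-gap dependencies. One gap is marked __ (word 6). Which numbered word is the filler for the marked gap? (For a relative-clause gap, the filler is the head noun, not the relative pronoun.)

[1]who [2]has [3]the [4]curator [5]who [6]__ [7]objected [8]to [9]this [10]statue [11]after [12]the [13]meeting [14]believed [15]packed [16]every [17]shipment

The marked gap is inside the relative clause, the subject of "objected".
Its filler is the head noun "curator" (via "who"), at word 4.
(The other dependency links word 1 to a gap after word 14.)

4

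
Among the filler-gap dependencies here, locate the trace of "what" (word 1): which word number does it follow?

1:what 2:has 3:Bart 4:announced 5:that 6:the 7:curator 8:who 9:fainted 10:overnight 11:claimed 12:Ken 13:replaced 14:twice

13

The displaced element is "what" (word 1).
It is linked across 2 clause boundaries (that → Ø).
It functions as the direct object of "replaced", so the gap sits immediately after word 13 ("replaced").
Base order: Bart has announced that the curator who fainted overnight claimed Ken replaced what twice.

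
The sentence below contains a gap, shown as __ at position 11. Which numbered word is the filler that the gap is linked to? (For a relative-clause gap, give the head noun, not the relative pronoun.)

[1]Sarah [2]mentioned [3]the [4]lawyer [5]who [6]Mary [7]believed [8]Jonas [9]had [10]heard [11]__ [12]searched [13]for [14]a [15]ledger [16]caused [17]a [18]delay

4

The gap at 11 is the subject of "searched", inside a relative clause.
The relative pronoun is "who" (word 5); it is bound by the head noun immediately before it.
Its filler is the head noun "lawyer", at word 4.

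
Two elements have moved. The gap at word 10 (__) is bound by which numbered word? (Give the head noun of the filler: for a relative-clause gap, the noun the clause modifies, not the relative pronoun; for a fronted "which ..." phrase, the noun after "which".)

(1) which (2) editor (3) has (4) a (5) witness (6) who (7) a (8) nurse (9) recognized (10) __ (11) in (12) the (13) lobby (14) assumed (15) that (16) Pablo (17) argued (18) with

5

The marked gap is inside the relative clause, the direct object of "recognized".
Its filler is the head noun "witness" (via "who"), at word 5.
(The other dependency links word 2 to a gap after word 18.)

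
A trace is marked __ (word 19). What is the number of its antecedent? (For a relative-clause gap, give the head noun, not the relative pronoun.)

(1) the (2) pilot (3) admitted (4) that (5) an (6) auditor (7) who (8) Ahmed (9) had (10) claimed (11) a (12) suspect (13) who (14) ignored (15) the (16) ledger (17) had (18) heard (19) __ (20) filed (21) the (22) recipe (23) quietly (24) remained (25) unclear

The gap at 19 is the subject of "filed", inside a relative clause.
The relative pronoun is "who" (word 7); it is bound by the head noun immediately before it.
Its filler is the head noun "auditor", at word 6.

6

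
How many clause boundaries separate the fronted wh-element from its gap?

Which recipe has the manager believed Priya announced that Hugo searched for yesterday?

"which recipe" is extracted from the PP object of "searched".
Boundaries crossed, outermost first: [Ø], [that] — 2 in total.

2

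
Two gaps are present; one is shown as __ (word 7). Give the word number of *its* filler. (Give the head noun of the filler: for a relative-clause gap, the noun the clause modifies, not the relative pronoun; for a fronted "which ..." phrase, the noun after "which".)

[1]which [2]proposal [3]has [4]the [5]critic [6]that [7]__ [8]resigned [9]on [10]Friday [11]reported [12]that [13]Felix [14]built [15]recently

5

The marked gap is inside the relative clause, the subject of "resigned".
Its filler is the head noun "critic" (via "that"), at word 5.
(The other dependency links word 2 to a gap after word 14.)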